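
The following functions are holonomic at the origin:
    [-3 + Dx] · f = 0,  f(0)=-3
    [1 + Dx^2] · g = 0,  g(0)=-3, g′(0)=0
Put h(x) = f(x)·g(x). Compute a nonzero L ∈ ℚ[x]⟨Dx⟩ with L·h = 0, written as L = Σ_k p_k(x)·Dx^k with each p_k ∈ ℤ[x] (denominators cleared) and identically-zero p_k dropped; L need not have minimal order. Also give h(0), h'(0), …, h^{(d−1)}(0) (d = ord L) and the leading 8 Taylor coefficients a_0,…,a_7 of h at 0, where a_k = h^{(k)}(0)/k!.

f: a_k = -3, -9, -27/2, -27/2, -81/8, -243/40, -243/80, -729/560, …
g: a_k = -3, 0, 3/2, 0, -1/8, 0, 1/240, 0, …
f·g: L₀ = L_f ⊗_s L_g, ord ≤ 1·2.
L = 10 - 6·Dx + Dx^2  (order 2).
h: a_k = 9, 27, 36, 27, 21/2, -9/10, -22/5, -249/70, …
ICs: h(0) = 9, h′(0) = 27.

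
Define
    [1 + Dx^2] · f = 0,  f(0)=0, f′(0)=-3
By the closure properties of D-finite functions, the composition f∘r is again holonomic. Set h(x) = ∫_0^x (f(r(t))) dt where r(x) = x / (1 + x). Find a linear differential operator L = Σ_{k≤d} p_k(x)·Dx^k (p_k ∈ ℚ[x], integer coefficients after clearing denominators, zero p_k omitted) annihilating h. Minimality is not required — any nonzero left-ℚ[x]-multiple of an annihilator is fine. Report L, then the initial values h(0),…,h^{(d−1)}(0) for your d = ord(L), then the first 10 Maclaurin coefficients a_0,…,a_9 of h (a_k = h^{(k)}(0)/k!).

f: a_k = 0, -3, 0, 1/2, 0, -1/40, 0, 1/1680, 0, -1/120960, …
Substitute x→r, Dx→(1/r')Dx; clear ⇒ L₀.
Integrate: L := L₀·Dx.
L = Dx + (2 + 6·x + 6·x^2 + 2·x^3)·Dx^2 + (1 + 4·x + 6·x^2 + 4·x^3 + x^4)·Dx^3  (order 3).
h: a_k = 0, 0, -3/2, 1, -5/8, 3/10, -1/240, -15/56, 6931/13440, -1591/2160, …
ICs: h(0) = 0, h′(0) = 0, h′′(0) = -3.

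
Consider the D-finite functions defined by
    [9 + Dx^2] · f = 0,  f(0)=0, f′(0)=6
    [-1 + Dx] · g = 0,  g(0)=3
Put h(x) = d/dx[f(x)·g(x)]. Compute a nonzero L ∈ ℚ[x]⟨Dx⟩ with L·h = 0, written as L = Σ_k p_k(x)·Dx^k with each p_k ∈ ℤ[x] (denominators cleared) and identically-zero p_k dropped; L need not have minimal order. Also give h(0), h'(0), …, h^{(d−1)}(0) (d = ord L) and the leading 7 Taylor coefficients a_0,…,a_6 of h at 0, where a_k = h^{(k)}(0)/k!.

L = 10 - 2·Dx + Dx^2  (order 2).
h: a_k = 18, 36, -54, -96, -3, 234/5, 83/5, …
ICs: h(0) = 18, h′(0) = 36.

f: a_k = 0, 6, 0, -9, 0, 81/20, 0, …
g: a_k = 3, 3, 3/2, 1/2, 1/8, 1/40, 1/240, …
Sym-product of L_f,L_g gives L₀ (≤ ord 2).
h₀' ⇒ L via d/dx closure of L₀.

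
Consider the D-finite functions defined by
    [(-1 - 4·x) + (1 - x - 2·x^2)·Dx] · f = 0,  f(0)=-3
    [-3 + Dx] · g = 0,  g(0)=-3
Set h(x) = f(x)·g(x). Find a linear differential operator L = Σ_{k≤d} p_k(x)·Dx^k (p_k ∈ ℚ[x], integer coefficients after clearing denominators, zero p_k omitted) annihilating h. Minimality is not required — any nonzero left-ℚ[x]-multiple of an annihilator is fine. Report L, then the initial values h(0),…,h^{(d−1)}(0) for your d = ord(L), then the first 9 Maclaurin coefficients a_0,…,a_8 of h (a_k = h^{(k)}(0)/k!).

f: a_k = -3, -3, -9, -15, -33, -63, -129, -255, -513, …
g: a_k = -3, -9, -27/2, -27/2, -81/8, -243/40, -243/80, -729/560, -2187/4480, …
h₀=f·g: eliminate ⇒ L₀, order ≤ 1·1.
L = (4 + x - 6·x^2) + (-1 + x + 2·x^2)·Dx  (order 1).
h: a_k = 9, 36, 189/2, 207, 3411/8, 4293/5, 137637/80, 963639/280, 30840129/4480, …
ICs: h(0) = 9.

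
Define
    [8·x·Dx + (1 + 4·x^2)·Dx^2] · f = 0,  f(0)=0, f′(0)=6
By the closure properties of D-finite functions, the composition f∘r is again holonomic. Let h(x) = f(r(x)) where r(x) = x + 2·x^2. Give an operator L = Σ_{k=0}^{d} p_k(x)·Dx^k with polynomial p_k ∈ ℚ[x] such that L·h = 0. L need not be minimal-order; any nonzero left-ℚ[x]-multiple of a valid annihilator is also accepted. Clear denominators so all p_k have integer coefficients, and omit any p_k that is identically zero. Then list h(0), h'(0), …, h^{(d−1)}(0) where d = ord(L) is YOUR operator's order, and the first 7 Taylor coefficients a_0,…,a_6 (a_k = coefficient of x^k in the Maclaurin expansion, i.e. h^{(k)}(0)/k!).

f: a_k = 0, 6, 0, -8, 0, 96/5, 0, …
f∘r: x↦r, Dx↦Dx/r' in L_f ⇒ L₀.
L = (-4 + 8·x + 64·x^2 + 192·x^3 + 192·x^4)·Dx + (1 + 4·x + 4·x^2 + 32·x^3 + 80·x^4 + 64·x^5)·Dx^2  (order 2).
h: a_k = 0, 6, 12, -8, -48, -384/5, 128, …
ICs: h(0) = 0, h′(0) = 6.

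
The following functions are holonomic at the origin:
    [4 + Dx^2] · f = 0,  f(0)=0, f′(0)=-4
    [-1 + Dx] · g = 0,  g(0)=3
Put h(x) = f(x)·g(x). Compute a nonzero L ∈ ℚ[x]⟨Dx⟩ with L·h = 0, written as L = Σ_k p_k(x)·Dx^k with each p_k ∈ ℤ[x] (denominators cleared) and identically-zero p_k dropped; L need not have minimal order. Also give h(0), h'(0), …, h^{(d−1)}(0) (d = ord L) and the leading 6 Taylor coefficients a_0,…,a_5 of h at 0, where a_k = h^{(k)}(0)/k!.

L = 5 - 2·Dx + Dx^2  (order 2).
h: a_k = 0, -12, -12, 2, 6, 19/10, …
ICs: h(0) = 0, h′(0) = -12.

f: a_k = 0, -4, 0, 8/3, 0, -8/15, …
g: a_k = 3, 3, 3/2, 1/2, 1/8, 1/40, …
L₀ := L_f ⊗_s L_g (sym. prod.), ord ≤ 2.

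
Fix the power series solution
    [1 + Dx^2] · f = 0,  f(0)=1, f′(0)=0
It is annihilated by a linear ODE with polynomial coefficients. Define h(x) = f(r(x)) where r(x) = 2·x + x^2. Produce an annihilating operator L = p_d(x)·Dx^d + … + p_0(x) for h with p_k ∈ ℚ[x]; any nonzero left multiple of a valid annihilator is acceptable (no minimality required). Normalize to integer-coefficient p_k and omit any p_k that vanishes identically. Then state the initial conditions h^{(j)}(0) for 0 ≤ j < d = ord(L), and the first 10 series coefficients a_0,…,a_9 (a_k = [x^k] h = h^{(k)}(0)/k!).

f: a_k = 1, 0, -1/2, 0, 1/24, 0, -1/720, 0, 1/40320, 0, …
h₀=f(r): pull back L_f along r ⇒ L₀.
L = (4 + 12·x + 12·x^2 + 4·x^3) - Dx + (1 + x)·Dx^2  (order 2).
h: a_k = 1, 0, -2, -2, 1/6, 4/3, 41/45, 1/15, -719/2520, -62/315, …
ICs: h(0) = 1, h′(0) = 0.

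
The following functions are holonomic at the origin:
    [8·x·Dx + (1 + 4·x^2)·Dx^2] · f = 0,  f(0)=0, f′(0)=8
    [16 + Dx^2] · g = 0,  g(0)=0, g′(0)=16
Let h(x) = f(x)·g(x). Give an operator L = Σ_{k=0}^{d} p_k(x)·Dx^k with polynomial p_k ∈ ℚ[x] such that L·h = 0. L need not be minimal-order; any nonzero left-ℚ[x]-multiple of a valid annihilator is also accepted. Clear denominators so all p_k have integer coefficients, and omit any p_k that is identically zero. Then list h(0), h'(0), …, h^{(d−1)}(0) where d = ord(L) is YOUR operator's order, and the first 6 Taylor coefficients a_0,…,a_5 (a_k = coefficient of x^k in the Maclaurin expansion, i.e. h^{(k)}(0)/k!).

f: a_k = 0, 8, 0, -32/3, 0, 128/5, …
g: a_k = 0, 16, 0, -128/3, 0, 512/15, …
Product ⇒ symmetric product L₀, ord ≤ 4.
L = (2560 + 29696·x^2 + 118784·x^4 + 262144·x^6 + 262144·x^8) + (1536·x + 14336·x^3 + 49152·x^5 + 65536·x^7)·Dx + (240 + 3008·x^2 + 13824·x^4 + 32768·x^6 + 32768·x^8)·Dx^2 + (96·x + 896·x^3 + 3072·x^5 + 4096·x^7)·Dx^3 + (5 + 72·x^2 + 400·x^4 + 1024·x^6 + 1024·x^8)·Dx^4  (order 4).
h: a_k = 0, 0, 128, 0, -512, 0, …
ICs: h(0) = 0, h′(0) = 0, h′′(0) = 256, h′′′(0) = 0.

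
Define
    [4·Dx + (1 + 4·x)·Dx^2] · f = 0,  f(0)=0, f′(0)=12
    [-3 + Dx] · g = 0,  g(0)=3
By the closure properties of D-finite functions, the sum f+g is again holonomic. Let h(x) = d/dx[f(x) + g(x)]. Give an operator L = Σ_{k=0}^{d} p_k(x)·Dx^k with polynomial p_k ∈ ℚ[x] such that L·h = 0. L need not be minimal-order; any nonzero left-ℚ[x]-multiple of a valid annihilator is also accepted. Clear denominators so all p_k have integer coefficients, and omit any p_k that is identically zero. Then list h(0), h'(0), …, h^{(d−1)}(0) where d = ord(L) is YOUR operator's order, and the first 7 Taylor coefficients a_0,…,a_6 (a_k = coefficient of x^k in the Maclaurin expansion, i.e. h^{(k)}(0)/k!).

L = (-132 - 144·x) + (23 - 72·x - 144·x^2)·Dx + (7 + 40·x + 48·x^2)·Dx^2  (order 2).
h: a_k = 21, -21, 465/2, -1455/2, 24819/8, -490791/40, 3932889/80, …
ICs: h(0) = 21, h′(0) = -21.

f: a_k = 0, 12, -24, 64, -192, 3072/5, -2048, …
g: a_k = 3, 9, 27/2, 27/2, 81/8, 243/40, 243/80, …
Weyl lclm of L_f,L_g ⇒ L₀ (ord ≤ 3).
h=h₀': d/dx-closure on L₀ ⇒ L.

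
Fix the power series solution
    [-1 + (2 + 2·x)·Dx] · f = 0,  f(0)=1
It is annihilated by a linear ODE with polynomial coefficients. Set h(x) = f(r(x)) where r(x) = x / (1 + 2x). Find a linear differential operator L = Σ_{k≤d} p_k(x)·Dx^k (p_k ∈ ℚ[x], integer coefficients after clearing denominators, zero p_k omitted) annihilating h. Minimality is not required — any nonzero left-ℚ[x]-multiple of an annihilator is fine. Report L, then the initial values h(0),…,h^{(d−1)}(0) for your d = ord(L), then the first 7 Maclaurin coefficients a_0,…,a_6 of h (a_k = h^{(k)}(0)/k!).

L = -1 + (2 + 10·x + 12·x^2)·Dx  (order 1).
h: a_k = 1, 1/2, -9/8, 41/16, -757/128, 3543/256, -33645/1024, …
ICs: h(0) = 1.

f: a_k = 1, 1/2, -1/8, 1/16, -5/128, 7/256, -21/1024, …
f∘r: x↦r, Dx↦Dx/r' in L_f ⇒ L₀.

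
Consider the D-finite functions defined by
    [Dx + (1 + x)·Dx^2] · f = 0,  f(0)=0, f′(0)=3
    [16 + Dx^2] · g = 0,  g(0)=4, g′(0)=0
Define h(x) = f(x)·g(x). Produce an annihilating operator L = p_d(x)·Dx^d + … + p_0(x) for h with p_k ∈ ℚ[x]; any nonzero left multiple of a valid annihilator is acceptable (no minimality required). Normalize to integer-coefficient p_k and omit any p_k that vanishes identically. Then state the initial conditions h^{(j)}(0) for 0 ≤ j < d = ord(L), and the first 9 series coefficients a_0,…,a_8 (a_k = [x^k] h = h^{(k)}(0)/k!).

f: a_k = 0, 3, -3/2, 1, -3/4, 3/5, -1/2, 3/7, -3/8, …
g: a_k = 4, 0, -32, 0, 128/3, 0, -1024/45, 0, 2048/315, …
h₀=f·g: eliminate ⇒ L₀, order ≤ 2·2.
L = (15072 + 62976·x + 97024·x^2 + 65536·x^3 + 16384·x^4) + (1984 + 6080·x + 6144·x^2 + 2048·x^3)·Dx + (1950 + 8000·x + 12192·x^2 + 8192·x^3 + 2048·x^4)·Dx^2 + (124 + 380·x + 384·x^2 + 128·x^3)·Dx^3 + (63 + 254·x + 383·x^2 + 256·x^3 + 64·x^4)·Dx^4  (order 4).
h: a_k = 0, 12, -6, -92, 45, 492/5, -42, -1508/35, 499/30, …
ICs: h(0) = 0, h′(0) = 12, h′′(0) = -12, h′′′(0) = -552.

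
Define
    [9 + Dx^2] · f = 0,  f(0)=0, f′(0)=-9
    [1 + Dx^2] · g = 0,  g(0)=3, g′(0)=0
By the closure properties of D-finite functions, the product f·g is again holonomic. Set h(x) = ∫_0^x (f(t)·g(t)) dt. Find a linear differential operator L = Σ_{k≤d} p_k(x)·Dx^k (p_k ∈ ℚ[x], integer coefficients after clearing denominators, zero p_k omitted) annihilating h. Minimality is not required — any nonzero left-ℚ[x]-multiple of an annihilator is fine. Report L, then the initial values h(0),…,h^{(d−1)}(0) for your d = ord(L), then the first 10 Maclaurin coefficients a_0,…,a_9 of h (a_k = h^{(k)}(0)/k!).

L = 64·Dx + 20·Dx^3 + Dx^5  (order 5).
h: a_k = 0, 0, -27/2, 0, 27/2, 0, -33/5, 0, 129/70, 0, …
ICs: h(0) = 0, h′(0) = 0, h′′(0) = -27, h′′′(0) = 0, h′′′′(0) = 324.

f: a_k = 0, -9, 0, 27/2, 0, -243/40, 0, 729/560, 0, -729/4480, …
g: a_k = 3, 0, -3/2, 0, 1/8, 0, -1/240, 0, 1/13440, 0, …
f·g: L₀ = L_f ⊗_s L_g, ord ≤ 2·2.
Integrate: L := L₀·Dx.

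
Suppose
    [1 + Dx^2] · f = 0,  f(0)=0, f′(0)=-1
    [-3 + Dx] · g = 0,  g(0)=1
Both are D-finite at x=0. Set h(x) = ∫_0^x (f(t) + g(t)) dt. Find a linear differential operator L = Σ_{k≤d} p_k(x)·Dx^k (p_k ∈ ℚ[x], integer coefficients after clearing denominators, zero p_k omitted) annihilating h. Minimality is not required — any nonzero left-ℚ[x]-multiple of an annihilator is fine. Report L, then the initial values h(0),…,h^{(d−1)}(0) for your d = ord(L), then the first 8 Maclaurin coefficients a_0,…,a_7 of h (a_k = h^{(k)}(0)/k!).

f: a_k = 0, -1, 0, 1/6, 0, -1/120, 0, 1/5040, …
g: a_k = 1, 3, 9/2, 9/2, 27/8, 81/40, 81/80, 243/560, …
Sum ⇒ L₀ = lclm(L_f,L_g) in ℚ(x)⟨Dx⟩.
h=∫h₀ ⇒ L = L₀·Dx.
L = -3·Dx + Dx^2 - 3·Dx^3 + Dx^4  (order 4).
h: a_k = 0, 1, 1, 3/2, 7/6, 27/40, 121/360, 81/560, …
ICs: h(0) = 0, h′(0) = 1, h′′(0) = 2, h′′′(0) = 9.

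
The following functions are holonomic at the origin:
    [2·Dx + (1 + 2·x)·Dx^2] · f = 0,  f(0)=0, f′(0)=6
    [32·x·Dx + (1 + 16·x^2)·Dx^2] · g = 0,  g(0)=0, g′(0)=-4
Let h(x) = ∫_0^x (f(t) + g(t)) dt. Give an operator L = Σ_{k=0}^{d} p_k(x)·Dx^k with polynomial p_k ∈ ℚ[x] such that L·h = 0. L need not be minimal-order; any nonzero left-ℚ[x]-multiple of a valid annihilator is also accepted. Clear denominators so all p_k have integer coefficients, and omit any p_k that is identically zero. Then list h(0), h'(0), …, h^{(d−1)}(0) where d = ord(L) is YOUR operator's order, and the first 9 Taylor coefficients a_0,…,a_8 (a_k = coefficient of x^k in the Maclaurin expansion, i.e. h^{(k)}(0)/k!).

L = (-32 - 192·x + 1536·x^2 + 1024·x^3)·Dx^2 + (-20 - 64·x + 576·x^2 + 3072·x^3 + 2048·x^4)·Dx^3 + (-1 + 14·x + 32·x^2 + 256·x^3 + 768·x^4 + 512·x^5)·Dx^4  (order 4).
h: a_k = 0, 0, 1, -2, 22/3, -12/5, -464/15, -32/7, 2096/7, …
ICs: h(0) = 0, h′(0) = 0, h′′(0) = 2, h′′′(0) = -12.

f: a_k = 0, 6, -6, 8, -12, 96/5, -32, 384/7, -96, …
g: a_k = 0, -4, 0, 64/3, 0, -1024/5, 0, 16384/7, 0, …
f+g: L₀ = lclm(L_f,L_g), ord ≤ 2+2.
h=∫₀ˣh₀: take L = L₀·Dx.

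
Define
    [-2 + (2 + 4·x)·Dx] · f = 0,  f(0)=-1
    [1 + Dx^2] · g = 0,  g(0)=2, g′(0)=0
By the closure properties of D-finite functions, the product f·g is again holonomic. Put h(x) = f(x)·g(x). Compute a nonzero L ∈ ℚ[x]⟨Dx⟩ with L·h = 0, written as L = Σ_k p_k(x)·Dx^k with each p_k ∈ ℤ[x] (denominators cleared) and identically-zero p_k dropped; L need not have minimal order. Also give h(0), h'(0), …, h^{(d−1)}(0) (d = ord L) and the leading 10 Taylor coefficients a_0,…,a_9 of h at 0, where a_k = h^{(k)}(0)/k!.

L = (4 + 4·x + 4·x^2) + (-2 - 4·x)·Dx + (1 + 4·x + 4·x^2)·Dx^2  (order 2).
h: a_k = -2, -2, 2, 0, 2/3, -4/3, 92/45, -148/45, 1714/315, -964/105, …
ICs: h(0) = -2, h′(0) = -2.

f: a_k = -1, -1, 1/2, -1/2, 5/8, -7/8, 21/16, -33/16, 429/128, -715/128, …
g: a_k = 2, 0, -1, 0, 1/12, 0, -1/360, 0, 1/20160, 0, …
h₀=f·g: eliminate ⇒ L₀, order ≤ 1·2.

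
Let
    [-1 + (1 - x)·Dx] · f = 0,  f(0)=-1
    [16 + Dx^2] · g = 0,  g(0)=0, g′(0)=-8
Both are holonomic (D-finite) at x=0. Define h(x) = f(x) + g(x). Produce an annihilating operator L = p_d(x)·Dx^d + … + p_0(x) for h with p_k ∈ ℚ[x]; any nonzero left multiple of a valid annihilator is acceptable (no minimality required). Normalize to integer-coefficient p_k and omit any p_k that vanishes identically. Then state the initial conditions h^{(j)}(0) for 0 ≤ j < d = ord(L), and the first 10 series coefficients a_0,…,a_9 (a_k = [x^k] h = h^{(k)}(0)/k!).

f: a_k = -1, -1, -1, -1, -1, -1, -1, -1, -1, -1, …
g: a_k = 0, -8, 0, 64/3, 0, -256/15, 0, 2048/315, 0, -4096/2835, …
Weyl lclm of L_f,L_g ⇒ L₀ (ord ≤ 3).
L = (176 - 256·x + 128·x^2) + (-144 + 400·x - 384·x^2 + 128·x^3)·Dx + (11 - 16·x + 8·x^2)·Dx^2 + (-9 + 25·x - 24·x^2 + 8·x^3)·Dx^3  (order 3).
h: a_k = -1, -9, -1, 61/3, -1, -271/15, -1, 1733/315, -1, -6931/2835, …
ICs: h(0) = -1, h′(0) = -9, h′′(0) = -2.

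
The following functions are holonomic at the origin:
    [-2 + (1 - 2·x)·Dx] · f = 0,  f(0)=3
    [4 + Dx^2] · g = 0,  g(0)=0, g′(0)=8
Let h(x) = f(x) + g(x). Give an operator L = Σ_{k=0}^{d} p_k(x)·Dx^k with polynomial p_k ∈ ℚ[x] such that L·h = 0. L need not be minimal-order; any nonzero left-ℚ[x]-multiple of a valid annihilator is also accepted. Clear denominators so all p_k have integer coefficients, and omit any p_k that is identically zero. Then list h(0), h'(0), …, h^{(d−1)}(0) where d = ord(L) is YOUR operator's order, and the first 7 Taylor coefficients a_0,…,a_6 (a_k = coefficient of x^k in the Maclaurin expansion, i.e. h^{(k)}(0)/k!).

f: a_k = 3, 6, 12, 24, 48, 96, 192, …
g: a_k = 0, 8, 0, -16/3, 0, 16/15, 0, …
h₀=f+g: left-lcm gives L₀, ord ≤ 3.
L = (56 - 32·x + 32·x^2) + (-12 + 40·x - 48·x^2 + 32·x^3)·Dx + (14 - 8·x + 8·x^2)·Dx^2 + (-3 + 10·x - 12·x^2 + 8·x^3)·Dx^3  (order 3).
h: a_k = 3, 14, 12, 56/3, 48, 1456/15, 192, …
ICs: h(0) = 3, h′(0) = 14, h′′(0) = 24.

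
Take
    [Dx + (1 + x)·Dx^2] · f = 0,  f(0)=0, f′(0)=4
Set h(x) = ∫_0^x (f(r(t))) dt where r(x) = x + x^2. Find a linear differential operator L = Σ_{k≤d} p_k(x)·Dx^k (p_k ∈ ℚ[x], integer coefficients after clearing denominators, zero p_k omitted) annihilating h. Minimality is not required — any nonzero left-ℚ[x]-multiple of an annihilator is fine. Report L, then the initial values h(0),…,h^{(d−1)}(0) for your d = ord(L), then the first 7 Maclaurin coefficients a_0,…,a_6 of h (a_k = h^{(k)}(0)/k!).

f: a_k = 0, 4, -2, 4/3, -1, 4/5, -2/3, …
Change of var in L_f (x↦r) gives L₀.
h=∫₀ˣh₀: take L = L₀·Dx.
L = (-1 + 2·x + 2·x^2)·Dx^2 + (1 + 3·x + 3·x^2 + 2·x^3)·Dx^3  (order 3).
h: a_k = 0, 0, 2, 2/3, -2/3, 1/5, 2/15, …
ICs: h(0) = 0, h′(0) = 0, h′′(0) = 4.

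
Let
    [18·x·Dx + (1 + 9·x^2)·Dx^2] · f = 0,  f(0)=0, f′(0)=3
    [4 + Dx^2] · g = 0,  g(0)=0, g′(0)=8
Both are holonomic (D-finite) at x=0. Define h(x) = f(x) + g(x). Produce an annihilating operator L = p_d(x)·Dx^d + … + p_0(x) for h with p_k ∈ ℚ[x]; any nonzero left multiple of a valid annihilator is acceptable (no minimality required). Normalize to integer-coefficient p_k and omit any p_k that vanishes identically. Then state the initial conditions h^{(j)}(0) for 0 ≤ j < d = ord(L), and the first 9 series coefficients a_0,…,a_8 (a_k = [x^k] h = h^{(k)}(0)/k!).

L = (-3744·x + 37584·x^3 + 11664·x^5)·Dx + (-28 + 864·x^2 + 10692·x^4 + 5832·x^6)·Dx^2 + (-936·x + 9396·x^3 + 2916·x^5)·Dx^3 + (-7 + 216·x^2 + 2673·x^4 + 1458·x^6)·Dx^4  (order 4).
h: a_k = 0, 11, 0, -43/3, 0, 149/3, 0, -98447/315, 0, …
ICs: h(0) = 0, h′(0) = 11, h′′(0) = 0, h′′′(0) = -86.

f: a_k = 0, 3, 0, -9, 0, 243/5, 0, -2187/7, 0, …
g: a_k = 0, 8, 0, -16/3, 0, 16/15, 0, -32/315, 0, …
Sum ⇒ L₀ = lclm(L_f,L_g) in ℚ(x)⟨Dx⟩.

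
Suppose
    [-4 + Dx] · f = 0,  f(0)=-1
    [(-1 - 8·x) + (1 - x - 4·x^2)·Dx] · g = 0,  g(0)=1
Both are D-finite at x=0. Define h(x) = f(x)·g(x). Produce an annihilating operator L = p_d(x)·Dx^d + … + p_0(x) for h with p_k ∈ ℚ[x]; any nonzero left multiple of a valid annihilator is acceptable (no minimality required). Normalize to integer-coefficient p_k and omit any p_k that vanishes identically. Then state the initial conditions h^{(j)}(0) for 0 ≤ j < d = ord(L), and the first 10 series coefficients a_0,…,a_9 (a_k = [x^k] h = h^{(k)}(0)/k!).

f: a_k = -1, -4, -8, -32/3, -32/3, -128/15, -256/45, -1024/315, -512/315, -2048/2835, …
g: a_k = 1, 1, 5, 9, 29, 65, 181, 441, 1165, 2929, …
f·g: L₀ = L_f ⊗_s L_g, ord ≤ 1·1.
L = (5 + 4·x - 16·x^2) + (-1 + x + 4·x^2)·Dx  (order 1).
h: a_k = -1, -5, -17, -143/3, -379/3, -4883/15, -7529/9, -674711/315, -1729283/315, -39855191/2835, …
ICs: h(0) = -1.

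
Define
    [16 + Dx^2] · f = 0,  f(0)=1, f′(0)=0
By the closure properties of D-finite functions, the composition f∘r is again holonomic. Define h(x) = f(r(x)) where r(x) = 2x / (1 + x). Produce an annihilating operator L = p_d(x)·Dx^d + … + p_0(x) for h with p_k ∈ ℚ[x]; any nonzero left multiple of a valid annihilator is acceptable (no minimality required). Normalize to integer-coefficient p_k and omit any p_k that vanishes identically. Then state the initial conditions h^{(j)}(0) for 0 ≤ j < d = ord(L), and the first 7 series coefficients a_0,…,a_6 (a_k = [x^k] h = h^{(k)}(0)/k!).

f: a_k = 1, 0, -8, 0, 32/3, 0, -256/45, …
L₀ from L_f via x↦r, Dx↦r'^{-1}Dx.
L = 64 + (2 + 6·x + 6·x^2 + 2·x^3)·Dx + (1 + 4·x + 6·x^2 + 4·x^3 + x^4)·Dx^2  (order 2).
h: a_k = 1, 0, -32, 64, 224/3, -1664/3, 53216/45, …
ICs: h(0) = 1, h′(0) = 0.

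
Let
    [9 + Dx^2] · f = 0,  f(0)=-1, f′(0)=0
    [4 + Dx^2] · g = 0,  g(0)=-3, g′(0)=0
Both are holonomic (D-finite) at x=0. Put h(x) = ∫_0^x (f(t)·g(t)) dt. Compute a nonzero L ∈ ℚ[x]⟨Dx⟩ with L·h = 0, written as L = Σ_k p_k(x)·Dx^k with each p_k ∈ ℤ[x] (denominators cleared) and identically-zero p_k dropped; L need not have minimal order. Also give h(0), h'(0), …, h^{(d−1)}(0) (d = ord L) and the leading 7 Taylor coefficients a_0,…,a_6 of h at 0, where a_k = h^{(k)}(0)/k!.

f: a_k = -1, 0, 9/2, 0, -27/8, 0, 81/80, …
g: a_k = -3, 0, 6, 0, -2, 0, 4/15, …
L₀ := L_f ⊗_s L_g (sym. prod.), ord ≤ 4.
Integrate: L := L₀·Dx.
L = 25·Dx + 26·Dx^3 + Dx^5  (order 5).
h: a_k = 0, 3, 0, -13/2, 0, 313/40, 0, …
ICs: h(0) = 0, h′(0) = 3, h′′(0) = 0, h′′′(0) = -39, h′′′′(0) = 0.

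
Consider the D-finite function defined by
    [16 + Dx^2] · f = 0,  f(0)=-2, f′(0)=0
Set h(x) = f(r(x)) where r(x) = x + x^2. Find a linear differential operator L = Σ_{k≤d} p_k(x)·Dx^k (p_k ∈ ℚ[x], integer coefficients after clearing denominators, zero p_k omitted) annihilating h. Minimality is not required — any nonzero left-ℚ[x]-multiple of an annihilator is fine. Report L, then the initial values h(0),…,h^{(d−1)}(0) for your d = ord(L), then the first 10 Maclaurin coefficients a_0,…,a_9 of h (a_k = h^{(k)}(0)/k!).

L = (16 + 96·x + 192·x^2 + 128·x^3) - 2·Dx + (1 + 2·x)·Dx^2  (order 2).
h: a_k = -2, 0, 16, 32, -16/3, -256/3, -5248/45, -256/15, 46016/315, 63488/315, …
ICs: h(0) = -2, h′(0) = 0.

f: a_k = -2, 0, 16, 0, -64/3, 0, 512/45, 0, -1024/315, 0, …
h₀=f(r): pull back L_f along r ⇒ L₀.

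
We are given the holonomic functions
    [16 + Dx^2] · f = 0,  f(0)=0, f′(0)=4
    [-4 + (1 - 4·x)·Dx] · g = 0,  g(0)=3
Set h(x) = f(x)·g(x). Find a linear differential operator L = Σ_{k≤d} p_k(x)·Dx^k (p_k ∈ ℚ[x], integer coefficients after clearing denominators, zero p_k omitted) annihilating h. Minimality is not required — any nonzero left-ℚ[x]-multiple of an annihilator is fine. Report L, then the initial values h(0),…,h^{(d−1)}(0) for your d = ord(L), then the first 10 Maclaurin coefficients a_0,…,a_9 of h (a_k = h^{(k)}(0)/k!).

L = (-16 + 64·x) + 8·Dx + (-1 + 4·x)·Dx^2  (order 2).
h: a_k = 0, 12, 48, 160, 640, 12928/5, 51712/5, 4342784/105, 17371136/105, 625362944/945, …
ICs: h(0) = 0, h′(0) = 12.

f: a_k = 0, 4, 0, -32/3, 0, 128/15, 0, -1024/315, 0, 2048/2835, …
g: a_k = 3, 12, 48, 192, 768, 3072, 12288, 49152, 196608, 786432, …
h₀=f·g: eliminate ⇒ L₀, order ≤ 2·1.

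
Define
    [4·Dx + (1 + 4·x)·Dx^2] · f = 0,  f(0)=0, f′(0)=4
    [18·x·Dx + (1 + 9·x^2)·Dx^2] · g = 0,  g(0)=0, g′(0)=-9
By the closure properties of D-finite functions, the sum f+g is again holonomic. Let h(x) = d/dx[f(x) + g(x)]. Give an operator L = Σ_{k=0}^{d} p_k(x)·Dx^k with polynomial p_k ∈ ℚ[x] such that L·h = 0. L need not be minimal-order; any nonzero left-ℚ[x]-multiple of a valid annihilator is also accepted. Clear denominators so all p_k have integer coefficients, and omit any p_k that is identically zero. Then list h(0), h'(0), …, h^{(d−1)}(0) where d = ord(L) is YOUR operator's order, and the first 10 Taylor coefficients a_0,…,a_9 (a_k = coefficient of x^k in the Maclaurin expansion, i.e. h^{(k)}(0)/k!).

f: a_k = 0, 4, -8, 64/3, -64, 1024/5, -2048/3, 16384/7, -8192, 262144/9, …
g: a_k = 0, -9, 0, 27, 0, -729/5, 0, 6561/7, 0, -6561, …
Sum ⇒ L₀ = lclm(L_f,L_g) in ℚ(x)⟨Dx⟩.
h=h₀': d/dx-closure on L₀ ⇒ L.
L = (-36 - 432·x + 972·x^2 + 1296·x^3) + (-25 - 72·x - 189·x^2 + 1944·x^3 + 2592·x^4)·Dx + (-2 + x + 36·x^2 + 81·x^3 + 486·x^4 + 648·x^5)·Dx^2  (order 2).
h: a_k = -5, -16, 145, -256, 295, -4096, 22945, -65536, 203095, -1048576, …
ICs: h(0) = -5, h′(0) = -16.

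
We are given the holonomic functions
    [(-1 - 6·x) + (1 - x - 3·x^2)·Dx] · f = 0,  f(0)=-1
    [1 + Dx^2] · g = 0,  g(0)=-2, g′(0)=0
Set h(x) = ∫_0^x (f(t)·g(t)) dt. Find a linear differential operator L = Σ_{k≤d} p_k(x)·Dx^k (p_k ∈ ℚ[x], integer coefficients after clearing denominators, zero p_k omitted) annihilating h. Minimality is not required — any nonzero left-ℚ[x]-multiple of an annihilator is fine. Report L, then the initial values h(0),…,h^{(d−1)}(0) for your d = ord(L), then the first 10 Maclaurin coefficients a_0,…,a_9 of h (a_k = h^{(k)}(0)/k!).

L = (5 + x + 3·x^2)·Dx + (2 + 12·x)·Dx^2 + (-1 + x + 3·x^2)·Dx^3  (order 3).
h: a_k = 0, 2, 1, 7/3, 13/4, 409/60, 877/72, 9017/360, 142049/2880, 18558737/181440, …
ICs: h(0) = 0, h′(0) = 2, h′′(0) = 2.

f: a_k = -1, -1, -4, -7, -19, -40, -97, -217, -508, -1159, …
g: a_k = -2, 0, 1, 0, -1/12, 0, 1/360, 0, -1/20160, 0, …
f·g: L₀ = L_f ⊗_s L_g, ord ≤ 1·2.
∫: right-multiply L₀ by Dx.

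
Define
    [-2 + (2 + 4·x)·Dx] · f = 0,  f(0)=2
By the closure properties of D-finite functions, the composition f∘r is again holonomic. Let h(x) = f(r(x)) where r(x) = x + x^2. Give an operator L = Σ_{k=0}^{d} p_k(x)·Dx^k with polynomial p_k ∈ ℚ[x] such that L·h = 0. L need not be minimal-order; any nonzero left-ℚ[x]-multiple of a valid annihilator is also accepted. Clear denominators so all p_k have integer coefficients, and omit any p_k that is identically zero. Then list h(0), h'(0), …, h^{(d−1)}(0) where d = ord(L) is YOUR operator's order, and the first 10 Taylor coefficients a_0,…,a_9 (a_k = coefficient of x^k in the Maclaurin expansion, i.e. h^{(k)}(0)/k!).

f: a_k = 2, 2, -1, 1, -5/4, 7/4, -21/8, 33/8, -429/64, 715/64, …
f∘r: x↦r, Dx↦Dx/r' in L_f ⇒ L₀.
L = (-1 - 2·x) + (1 + 2·x + 2·x^2)·Dx  (order 1).
h: a_k = 2, 2, 1, -1, 3/4, -1/4, -3/8, 7/8, -61/64, 27/64, …
ICs: h(0) = 2.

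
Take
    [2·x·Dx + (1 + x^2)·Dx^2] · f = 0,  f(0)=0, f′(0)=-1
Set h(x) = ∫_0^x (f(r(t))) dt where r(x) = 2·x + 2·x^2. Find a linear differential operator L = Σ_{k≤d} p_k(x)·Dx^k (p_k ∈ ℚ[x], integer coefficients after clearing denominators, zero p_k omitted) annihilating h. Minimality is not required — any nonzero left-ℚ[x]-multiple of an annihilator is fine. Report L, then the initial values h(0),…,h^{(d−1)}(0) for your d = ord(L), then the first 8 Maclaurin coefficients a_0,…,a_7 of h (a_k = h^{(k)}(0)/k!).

f: a_k = 0, -1, 0, 1/3, 0, -1/5, 0, 1/7, …
h₀=f(r): pull back L_f along r ⇒ L₀.
h=∫h₀ ⇒ L = L₀·Dx.
L = (-2 + 8·x + 32·x^2 + 48·x^3 + 24·x^4)·Dx^2 + (1 + 2·x + 4·x^2 + 16·x^3 + 20·x^4 + 8·x^5)·Dx^3  (order 3).
h: a_k = 0, 0, -1, -2/3, 2/3, 8/5, 4/15, -88/21, …
ICs: h(0) = 0, h′(0) = 0, h′′(0) = -2.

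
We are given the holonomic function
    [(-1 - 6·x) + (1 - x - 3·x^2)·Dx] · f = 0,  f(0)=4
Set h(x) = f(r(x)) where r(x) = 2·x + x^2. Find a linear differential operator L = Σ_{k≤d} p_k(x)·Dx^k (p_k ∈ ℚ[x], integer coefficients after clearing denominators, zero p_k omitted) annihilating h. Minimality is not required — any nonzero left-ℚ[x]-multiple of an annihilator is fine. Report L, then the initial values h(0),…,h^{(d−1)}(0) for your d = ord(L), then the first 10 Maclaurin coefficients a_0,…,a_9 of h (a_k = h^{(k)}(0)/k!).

f: a_k = 4, 4, 16, 28, 76, 160, 388, 868, 2032, 4636, …
Substitute x→r, Dx→(1/r')Dx; clear ⇒ L₀.
L = (2 + 26·x + 36·x^2 + 12·x^3) + (-1 + 2·x + 13·x^2 + 12·x^3 + 3·x^4)·Dx  (order 1).
h: a_k = 4, 8, 68, 288, 1568, 7720, 39484, 199008, 1008652, 5101376, …
ICs: h(0) = 4.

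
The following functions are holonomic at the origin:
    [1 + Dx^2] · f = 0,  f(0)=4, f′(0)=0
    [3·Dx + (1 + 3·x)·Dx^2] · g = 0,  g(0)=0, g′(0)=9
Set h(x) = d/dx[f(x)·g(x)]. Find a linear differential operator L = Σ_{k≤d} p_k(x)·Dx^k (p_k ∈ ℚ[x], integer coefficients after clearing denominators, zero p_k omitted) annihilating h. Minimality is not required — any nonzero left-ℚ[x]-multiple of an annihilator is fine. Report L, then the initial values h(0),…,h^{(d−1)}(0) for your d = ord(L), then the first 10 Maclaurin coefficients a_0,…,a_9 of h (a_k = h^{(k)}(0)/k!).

f: a_k = 4, 0, -2, 0, 1/6, 0, -1/180, 0, 1/10080, 0, …
g: a_k = 0, 9, -27/2, 27, -243/4, 729/5, -729/2, 6561/7, -19683/8, 6561, …
f·g: L₀ = L_f ⊗_s L_g, ord ≤ 2·2.
h=h₀': d/dx-closure on L₀ ⇒ L.
L = (-8897 - 1764·x - 7722·x^2 - 14364·x^3 - 7533·x^4 + 5832·x^5 + 2916·x^6) + (-3432 - 13248·x - 12420·x^2 - 8100·x^3 + 9720·x^4 + 5832·x^5)·Dx + (-9100 - 3204·x - 11070·x^2 - 17064·x^3 - 6318·x^4 + 11664·x^5 + 5832·x^6)·Dx^2 + (-3432 - 13248·x - 12420·x^2 - 8100·x^3 + 9720·x^4 + 5832·x^5)·Dx^3 + (-203 - 1440·x - 3348·x^2 - 2700·x^3 + 1215·x^4 + 5832·x^5 + 2916·x^6)·Dx^4  (order 4).
h: a_k = 36, -108, 270, -864, 5307/2, -16065/2, 484679/20, -364902/5, 245887281/1120, -147836559/224, …
ICs: h(0) = 36, h′(0) = -108, h′′(0) = 540, h′′′(0) = -5184.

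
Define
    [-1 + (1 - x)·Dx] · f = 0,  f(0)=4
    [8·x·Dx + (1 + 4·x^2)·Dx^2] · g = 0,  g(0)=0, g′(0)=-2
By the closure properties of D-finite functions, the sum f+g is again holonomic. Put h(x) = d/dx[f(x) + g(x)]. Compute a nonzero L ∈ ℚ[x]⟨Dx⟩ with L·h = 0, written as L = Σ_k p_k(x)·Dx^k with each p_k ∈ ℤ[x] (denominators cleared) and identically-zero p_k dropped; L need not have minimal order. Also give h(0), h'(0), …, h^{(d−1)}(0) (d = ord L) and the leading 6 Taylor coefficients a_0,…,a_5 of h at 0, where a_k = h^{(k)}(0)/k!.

f: a_k = 4, 4, 4, 4, 4, 4, …
g: a_k = 0, -2, 0, 8/3, 0, -32/5, …
L₀ := lclm(L_f,L_g); ord L₀ ≤ 1+2.
Differentiate: ansatz ord ≤ ord L₀ ⇒ L.
L = (-8 + 32·x + 96·x^2) + (7 - 8·x - 20·x^2 + 96·x^3)·Dx + (-1 - 3·x - 12·x^3 + 16·x^4)·Dx^2  (order 2).
h: a_k = 2, 8, 20, 16, -12, 24, …
ICs: h(0) = 2, h′(0) = 8.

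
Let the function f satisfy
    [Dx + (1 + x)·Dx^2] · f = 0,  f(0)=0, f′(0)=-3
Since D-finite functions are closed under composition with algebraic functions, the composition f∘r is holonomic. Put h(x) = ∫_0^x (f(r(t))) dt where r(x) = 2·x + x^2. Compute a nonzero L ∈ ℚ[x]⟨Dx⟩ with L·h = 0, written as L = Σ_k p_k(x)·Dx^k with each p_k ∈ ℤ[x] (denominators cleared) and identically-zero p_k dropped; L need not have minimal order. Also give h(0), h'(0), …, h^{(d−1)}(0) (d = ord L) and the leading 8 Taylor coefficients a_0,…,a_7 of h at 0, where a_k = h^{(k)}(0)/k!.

L = Dx^2 + (1 + x)·Dx^3  (order 3).
h: a_k = 0, 0, -3, 1, -1/2, 3/10, -1/5, 1/7, …
ICs: h(0) = 0, h′(0) = 0, h′′(0) = -6.

f: a_k = 0, -3, 3/2, -1, 3/4, -3/5, 1/2, -3/7, …
h₀=f(r): pull back L_f along r ⇒ L₀.
Integrate: L := L₀·Dx.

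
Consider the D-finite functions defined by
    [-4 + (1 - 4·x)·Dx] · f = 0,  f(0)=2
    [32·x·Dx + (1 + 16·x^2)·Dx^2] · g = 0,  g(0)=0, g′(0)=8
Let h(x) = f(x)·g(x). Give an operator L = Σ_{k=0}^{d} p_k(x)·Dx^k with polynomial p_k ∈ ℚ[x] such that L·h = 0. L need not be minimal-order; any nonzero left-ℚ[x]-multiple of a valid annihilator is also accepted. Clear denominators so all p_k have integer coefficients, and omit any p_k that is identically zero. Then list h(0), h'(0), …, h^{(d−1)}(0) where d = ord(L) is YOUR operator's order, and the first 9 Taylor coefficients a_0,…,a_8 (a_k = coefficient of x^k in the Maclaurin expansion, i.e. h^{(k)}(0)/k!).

f: a_k = 2, 8, 32, 128, 512, 2048, 8192, 32768, 131072, …
g: a_k = 0, 8, 0, -128/3, 0, 2048/5, 0, -32768/7, 0, …
L₀ := L_f ⊗_s L_g (sym. prod.), ord ≤ 2.
L = 128·x + (8 - 32·x + 256·x^2)·Dx + (-1 + 4·x - 16·x^2 + 64·x^3)·Dx^2  (order 2).
h: a_k = 0, 16, 64, 512/3, 2048/3, 53248/15, 212992/15, 4980736/105, 19922944/105, …
ICs: h(0) = 0, h′(0) = 16.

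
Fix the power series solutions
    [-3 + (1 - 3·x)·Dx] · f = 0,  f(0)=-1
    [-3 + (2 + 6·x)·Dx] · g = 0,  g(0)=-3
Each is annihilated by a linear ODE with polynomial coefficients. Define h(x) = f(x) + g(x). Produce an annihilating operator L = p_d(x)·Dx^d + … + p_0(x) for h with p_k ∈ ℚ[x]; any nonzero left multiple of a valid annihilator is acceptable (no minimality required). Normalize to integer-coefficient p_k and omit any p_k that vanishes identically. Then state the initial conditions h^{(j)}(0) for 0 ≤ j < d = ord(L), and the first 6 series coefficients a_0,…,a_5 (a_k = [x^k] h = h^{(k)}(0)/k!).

f: a_k = -1, -3, -9, -27, -81, -243, …
g: a_k = -3, -9/2, 27/8, -81/16, 1215/128, -5103/256, …
f+g: L₀ = lclm(L_f,L_g), ord ≤ 1+1.
L = (-45 - 81·x) + (27 + 126·x + 243·x^2)·Dx + (-2 - 18·x + 18·x^2 + 162·x^3)·Dx^2  (order 2).
h: a_k = -4, -15/2, -45/8, -513/16, -9153/128, -67311/256, …
ICs: h(0) = -4, h′(0) = -15/2.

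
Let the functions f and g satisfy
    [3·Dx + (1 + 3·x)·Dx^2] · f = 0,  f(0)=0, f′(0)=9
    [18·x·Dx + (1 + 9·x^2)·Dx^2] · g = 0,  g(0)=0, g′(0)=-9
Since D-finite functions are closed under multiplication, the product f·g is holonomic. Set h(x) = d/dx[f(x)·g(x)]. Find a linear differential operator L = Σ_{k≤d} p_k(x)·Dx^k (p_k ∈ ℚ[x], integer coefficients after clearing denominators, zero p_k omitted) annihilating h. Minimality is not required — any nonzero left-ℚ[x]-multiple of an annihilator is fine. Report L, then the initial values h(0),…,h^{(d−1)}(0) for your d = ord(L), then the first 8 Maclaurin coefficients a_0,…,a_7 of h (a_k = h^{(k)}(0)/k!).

f: a_k = 0, 9, -27/2, 27, -243/4, 729/5, -729/2, 6561/7, …
g: a_k = 0, -9, 0, 27, 0, -729/5, 0, 6561/7, …
h₀=f·g: eliminate ⇒ L₀, order ≤ 2·2.
Differentiate: ansatz ord ≤ ord L₀ ⇒ L.
L = (648 + 3564·x + 19440·x^2 + 113724·x^3 + 262440·x^4 + 341172·x^5 + 236196·x^7) + (162 + 3348·x + 24948·x^2 + 117612·x^3 + 396576·x^4 + 813564·x^5 + 918540·x^6 + 236196·x^7 + 826686·x^8)·Dx + (36 + 576·x + 5184·x^2 + 25272·x^3 + 87480·x^4 + 227448·x^5 + 419904·x^6 + 472392·x^7 + 236196·x^8 + 472392·x^9)·Dx^2 + (5 + 54·x + 333·x^2 + 1512·x^3 + 5346·x^4 + 14580·x^5 + 30618·x^6 + 52488·x^7 + 59049·x^8 + 39366·x^9 + 59049·x^10)·Dx^3  (order 3).
h: a_k = 0, -162, 729/2, 0, 3645/4, -56862/5, 505197/20, 0, …
ICs: h(0) = 0, h′(0) = -162, h′′(0) = 729.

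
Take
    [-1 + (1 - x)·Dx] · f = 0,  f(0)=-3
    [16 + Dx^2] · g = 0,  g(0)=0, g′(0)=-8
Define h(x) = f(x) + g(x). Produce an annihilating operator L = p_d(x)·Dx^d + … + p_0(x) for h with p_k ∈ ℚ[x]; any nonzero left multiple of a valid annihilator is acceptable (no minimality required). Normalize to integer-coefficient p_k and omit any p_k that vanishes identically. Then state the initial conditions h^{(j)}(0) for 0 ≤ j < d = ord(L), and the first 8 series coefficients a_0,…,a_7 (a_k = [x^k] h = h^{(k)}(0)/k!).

f: a_k = -3, -3, -3, -3, -3, -3, -3, -3, …
g: a_k = 0, -8, 0, 64/3, 0, -256/15, 0, 2048/315, …
L₀ := lclm(L_f,L_g); ord L₀ ≤ 1+2.
L = (176 - 256·x + 128·x^2) + (-144 + 400·x - 384·x^2 + 128·x^3)·Dx + (11 - 16·x + 8·x^2)·Dx^2 + (-9 + 25·x - 24·x^2 + 8·x^3)·Dx^3  (order 3).
h: a_k = -3, -11, -3, 55/3, -3, -301/15, -3, 1103/315, …
ICs: h(0) = -3, h′(0) = -11, h′′(0) = -6.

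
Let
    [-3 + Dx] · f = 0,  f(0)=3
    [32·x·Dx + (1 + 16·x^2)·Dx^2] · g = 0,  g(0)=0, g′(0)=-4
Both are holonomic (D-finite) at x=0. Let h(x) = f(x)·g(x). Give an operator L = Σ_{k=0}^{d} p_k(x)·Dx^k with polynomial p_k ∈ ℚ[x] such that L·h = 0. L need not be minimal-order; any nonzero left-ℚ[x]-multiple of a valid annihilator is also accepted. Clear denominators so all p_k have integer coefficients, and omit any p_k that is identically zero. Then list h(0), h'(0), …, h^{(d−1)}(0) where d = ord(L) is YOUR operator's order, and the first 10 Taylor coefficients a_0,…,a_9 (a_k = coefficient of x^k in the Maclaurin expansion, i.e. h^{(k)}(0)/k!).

L = (9 - 96·x + 144·x^2) + (-6 + 32·x - 96·x^2)·Dx + (1 + 16·x^2)·Dx^2  (order 2).
h: a_k = 0, -12, -36, 10, 138, -3669/10, -3159/2, 624507/140, 2579463/140, -194189089/3360, …
ICs: h(0) = 0, h′(0) = -12.

f: a_k = 3, 9, 27/2, 27/2, 81/8, 243/40, 243/80, 729/560, 2187/4480, 729/4480, …
g: a_k = 0, -4, 0, 64/3, 0, -1024/5, 0, 16384/7, 0, -262144/9, …
h₀=f·g: eliminate ⇒ L₀, order ≤ 1·2.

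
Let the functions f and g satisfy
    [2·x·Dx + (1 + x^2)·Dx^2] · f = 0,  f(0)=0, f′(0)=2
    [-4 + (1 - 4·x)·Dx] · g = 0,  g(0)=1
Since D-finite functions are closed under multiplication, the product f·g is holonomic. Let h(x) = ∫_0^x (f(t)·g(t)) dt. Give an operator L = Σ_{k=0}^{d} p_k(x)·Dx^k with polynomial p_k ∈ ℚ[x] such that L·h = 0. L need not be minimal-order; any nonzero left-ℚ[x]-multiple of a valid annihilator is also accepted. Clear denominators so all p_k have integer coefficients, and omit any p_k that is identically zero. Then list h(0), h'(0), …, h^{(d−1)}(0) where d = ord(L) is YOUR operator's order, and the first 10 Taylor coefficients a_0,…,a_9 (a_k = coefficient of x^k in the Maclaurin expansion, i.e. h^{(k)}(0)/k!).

L = 8·x·Dx + (8 - 2·x + 16·x^2)·Dx^2 + (-1 + 4·x - x^2 + 4·x^3)·Dx^3  (order 3).
h: a_k = 0, 0, 1, 8/3, 47/6, 376/15, 3763/45, 30104/105, 421441/420, 3371528/945, …
ICs: h(0) = 0, h′(0) = 0, h′′(0) = 2.

f: a_k = 0, 2, 0, -2/3, 0, 2/5, 0, -2/7, 0, 2/9, …
g: a_k = 1, 4, 16, 64, 256, 1024, 4096, 16384, 65536, 262144, …
f·g: L₀ = L_f ⊗_s L_g, ord ≤ 2·1.
Integrate: L := L₀·Dx.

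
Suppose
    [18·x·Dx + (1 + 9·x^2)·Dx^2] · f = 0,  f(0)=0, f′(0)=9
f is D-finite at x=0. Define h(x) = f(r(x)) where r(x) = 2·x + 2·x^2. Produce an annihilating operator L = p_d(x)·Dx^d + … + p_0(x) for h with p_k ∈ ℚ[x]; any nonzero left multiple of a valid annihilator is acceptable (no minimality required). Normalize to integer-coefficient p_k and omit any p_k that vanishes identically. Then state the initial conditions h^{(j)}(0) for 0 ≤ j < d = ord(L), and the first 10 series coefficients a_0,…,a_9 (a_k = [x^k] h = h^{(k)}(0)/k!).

L = (-2 + 72·x + 288·x^2 + 432·x^3 + 216·x^4)·Dx + (1 + 2·x + 36·x^2 + 144·x^3 + 180·x^4 + 72·x^5)·Dx^2  (order 2).
h: a_k = 0, 18, 18, -216, -648, 20088/5, 23112, -513216/7, -793152, 863136, …
ICs: h(0) = 0, h′(0) = 18.

f: a_k = 0, 9, 0, -27, 0, 729/5, 0, -6561/7, 0, 6561, …
L₀ from L_f via x↦r, Dx↦r'^{-1}Dx.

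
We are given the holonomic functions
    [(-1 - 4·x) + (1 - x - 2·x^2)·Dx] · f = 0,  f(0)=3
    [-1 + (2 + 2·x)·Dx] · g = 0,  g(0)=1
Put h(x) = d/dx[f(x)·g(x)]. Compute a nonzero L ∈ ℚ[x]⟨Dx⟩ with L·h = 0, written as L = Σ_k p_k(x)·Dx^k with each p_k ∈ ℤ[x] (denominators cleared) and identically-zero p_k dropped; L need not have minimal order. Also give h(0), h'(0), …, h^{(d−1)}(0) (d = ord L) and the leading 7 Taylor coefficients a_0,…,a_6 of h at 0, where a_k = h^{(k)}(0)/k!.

L = (9 + 20·x + 20·x^2) + (-2 - 2·x + 8·x^2 + 8·x^3)·Dx  (order 1).
h: a_k = 9/2, 81/4, 927/16, 5049/32, 100035/256, 482247/512, 4491963/2048, …
ICs: h(0) = 9/2.

f: a_k = 3, 3, 9, 15, 33, 63, 129, …
g: a_k = 1, 1/2, -1/8, 1/16, -5/128, 7/256, -21/1024, …
Sym-product of L_f,L_g gives L₀ (≤ ord 1).
h₀' ⇒ L via d/dx closure of L₀.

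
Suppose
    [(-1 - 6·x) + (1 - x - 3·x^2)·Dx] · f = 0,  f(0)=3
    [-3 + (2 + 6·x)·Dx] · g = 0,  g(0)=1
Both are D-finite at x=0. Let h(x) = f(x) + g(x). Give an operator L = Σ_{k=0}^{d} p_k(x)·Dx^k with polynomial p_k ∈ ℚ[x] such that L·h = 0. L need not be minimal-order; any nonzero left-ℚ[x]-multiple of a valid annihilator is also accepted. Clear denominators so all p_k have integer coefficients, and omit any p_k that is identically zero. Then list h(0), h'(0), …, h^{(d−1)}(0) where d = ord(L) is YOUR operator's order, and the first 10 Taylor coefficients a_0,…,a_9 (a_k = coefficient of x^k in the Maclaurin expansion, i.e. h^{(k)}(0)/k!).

L = (-57 - 297·x - 567·x^2 - 810·x^3) + (41 + 246·x + 891·x^2 + 1998·x^3 + 2025·x^4)·Dx + (2 - 38·x - 186·x^2 + 54·x^3 + 918·x^4 + 810·x^5)·Dx^2  (order 2).
h: a_k = 4, 9/2, 87/8, 363/16, 6891/128, 32421/256, 282675/1024, 1405419/2048, 47123763/32768, 241942017/65536, …
ICs: h(0) = 4, h′(0) = 9/2.

f: a_k = 3, 3, 12, 21, 57, 120, 291, 651, 1524, 3477, …
g: a_k = 1, 3/2, -9/8, 27/16, -405/128, 1701/256, -15309/1024, 72171/2048, -2814669/32768, 14073345/65536, …
h₀=f+g: left-lcm gives L₀, ord ≤ 2.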